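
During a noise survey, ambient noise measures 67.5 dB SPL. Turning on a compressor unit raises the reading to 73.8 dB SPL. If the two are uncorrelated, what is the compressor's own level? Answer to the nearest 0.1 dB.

72.6 dB SPL

Remove the background by subtracting linear intensities:
L_src = 10·log₁₀(10^(73.8/10) − 10^(67.5/10)) = 10·log₁₀(18360000) = 72.6 dB SPL.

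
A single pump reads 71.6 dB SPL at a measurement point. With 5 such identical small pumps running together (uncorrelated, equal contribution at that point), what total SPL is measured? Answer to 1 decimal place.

5 equal incoherent sources raise the level by 10·log₁₀(5) = 6.99 dB.
L_total = 71.6 + 6.99 = 78.6 dB SPL.

78.6 dB SPL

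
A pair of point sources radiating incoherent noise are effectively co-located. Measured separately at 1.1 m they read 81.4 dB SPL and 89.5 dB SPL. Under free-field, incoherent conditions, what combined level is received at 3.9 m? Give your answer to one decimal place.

79.1 dB SPL

Combined at 1.1 m: 10·log₁₀(10^(81.4/10)+10^(89.5/10)) = 90.13 dB SPL.
Then apply −20·log₁₀(3.9/1.1) = -10.99 dB → 79.1 dB SPL.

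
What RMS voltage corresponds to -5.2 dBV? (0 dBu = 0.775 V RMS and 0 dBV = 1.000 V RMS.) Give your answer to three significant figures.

V = 1.000 V × 10^(-5.2/20).
= 1.000 × 0.5495 = 0.550 V.

0.550 V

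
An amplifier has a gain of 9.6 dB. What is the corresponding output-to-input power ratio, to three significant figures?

Power ratio = 10^(dB/10).
10^(9.6/10) = 10^(0.9600) = 9.12.

9.12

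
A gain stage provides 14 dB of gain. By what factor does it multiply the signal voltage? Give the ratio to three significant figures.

5.01

Voltage ratio = 10^(dB/20).
10^(14/20) = 10^(0.7000) = 5.01.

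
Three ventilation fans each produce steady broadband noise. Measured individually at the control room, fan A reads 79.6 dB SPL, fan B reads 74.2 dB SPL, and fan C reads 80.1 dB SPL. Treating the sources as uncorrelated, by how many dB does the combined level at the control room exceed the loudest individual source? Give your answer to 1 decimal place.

Add the sources as powers (linear), then convert back to dB:
L_total = 10·log₁₀(10^(79.6/10) + 10^(74.2/10) + 10^(80.1/10)) = 83.42 dB SPL.
Excess over the loudest (80.1 dB): 83.42 − 80.1 = 3.3 dB.

3.3 dB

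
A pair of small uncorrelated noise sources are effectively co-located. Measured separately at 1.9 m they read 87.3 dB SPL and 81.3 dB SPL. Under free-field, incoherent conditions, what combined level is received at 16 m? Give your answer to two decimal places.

69.77 dB SPL

Combined at 1.9 m: 10·log₁₀(10^(87.3/10)+10^(81.3/10)) = 88.273 dB SPL.
Then apply −20·log₁₀(16/1.9) = -18.507 dB → 69.77 dB SPL.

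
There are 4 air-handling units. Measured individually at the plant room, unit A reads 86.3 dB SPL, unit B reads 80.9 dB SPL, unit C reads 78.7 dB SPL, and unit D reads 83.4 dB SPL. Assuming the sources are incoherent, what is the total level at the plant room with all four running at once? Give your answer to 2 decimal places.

Incoherent sources sum as intensities:
L_total = 10·log₁₀(10^(86.3/10) + 10^(80.9/10) + 10^(78.7/10) + 10^(83.4/10)) = 10·log₁₀(842500000) = 89.26 dB SPL.

89.26 dB SPL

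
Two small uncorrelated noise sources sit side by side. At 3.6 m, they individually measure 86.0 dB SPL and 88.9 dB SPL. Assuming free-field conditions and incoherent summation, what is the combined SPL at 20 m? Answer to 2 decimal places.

Combined at 3.6 m: 10·log₁₀(10^(86.0/10)+10^(88.9/10)) = 90.698 dB SPL.
Then apply −20·log₁₀(20/3.6) = -14.895 dB → 75.80 dB SPL.

75.80 dB SPL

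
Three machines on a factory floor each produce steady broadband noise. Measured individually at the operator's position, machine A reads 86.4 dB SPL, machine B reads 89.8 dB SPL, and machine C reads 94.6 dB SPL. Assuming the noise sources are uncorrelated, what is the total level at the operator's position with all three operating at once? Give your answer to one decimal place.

Incoherent sources sum as intensities:
L_total = 10·log₁₀(10^(86.4/10) + 10^(89.8/10) + 10^(94.6/10)) = 10·log₁₀(4276000000) = 96.3 dB SPL.

96.3 dB SPL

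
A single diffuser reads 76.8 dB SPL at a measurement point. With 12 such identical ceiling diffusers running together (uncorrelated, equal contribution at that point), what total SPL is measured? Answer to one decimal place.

87.6 dB SPL

12 equal incoherent sources raise the level by 10·log₁₀(12) = 10.79 dB.
L_total = 76.8 + 10.79 = 87.6 dB SPL.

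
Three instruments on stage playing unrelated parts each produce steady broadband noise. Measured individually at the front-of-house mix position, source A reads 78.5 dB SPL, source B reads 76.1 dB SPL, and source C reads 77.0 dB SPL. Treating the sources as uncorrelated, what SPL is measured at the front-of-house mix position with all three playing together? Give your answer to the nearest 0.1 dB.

Uncorrelated sources add in intensity (power), not in dB.
L_total = 10·log₁₀(10^(78.5/10) + 10^(76.1/10) + 10^(77.0/10)) = 10·log₁₀(161700000) = 82.1 dB SPL.

82.1 dB SPL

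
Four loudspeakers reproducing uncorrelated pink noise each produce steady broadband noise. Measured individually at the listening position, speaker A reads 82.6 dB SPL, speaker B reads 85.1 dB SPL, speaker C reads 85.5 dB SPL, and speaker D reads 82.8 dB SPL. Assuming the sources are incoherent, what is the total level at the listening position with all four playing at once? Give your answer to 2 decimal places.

90.22 dB SPL

Incoherent sources sum as intensities:
L_total = 10·log₁₀(10^(82.6/10) + 10^(85.1/10) + 10^(85.5/10) + 10^(82.8/10)) = 10·log₁₀(1051000000) = 90.22 dB SPL.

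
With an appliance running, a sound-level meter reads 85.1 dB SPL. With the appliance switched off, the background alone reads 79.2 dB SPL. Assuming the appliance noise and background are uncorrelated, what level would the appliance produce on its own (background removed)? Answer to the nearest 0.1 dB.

Remove the background by subtracting linear intensities:
L_src = 10·log₁₀(10^(85.1/10) − 10^(79.2/10)) = 10·log₁₀(240400000) = 83.8 dB SPL.

83.8 dB SPL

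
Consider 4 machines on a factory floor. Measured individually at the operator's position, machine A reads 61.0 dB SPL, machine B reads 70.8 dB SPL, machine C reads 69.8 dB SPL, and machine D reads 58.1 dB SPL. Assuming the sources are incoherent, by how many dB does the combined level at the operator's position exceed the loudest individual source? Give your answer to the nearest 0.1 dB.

2.9 dB

Incoherent sources sum as intensities:
L_total = 10·log₁₀(10^(61.0/10) + 10^(70.8/10) + 10^(69.8/10) + 10^(58.1/10)) = 73.71 dB SPL.
Excess over the loudest (70.8 dB): 73.71 − 70.8 = 2.9 dB.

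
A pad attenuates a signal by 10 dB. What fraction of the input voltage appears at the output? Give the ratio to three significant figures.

0.316

Voltage ratio = 10^(dB/20).
10^(-10/20) = 10^(-0.5000) = 0.316.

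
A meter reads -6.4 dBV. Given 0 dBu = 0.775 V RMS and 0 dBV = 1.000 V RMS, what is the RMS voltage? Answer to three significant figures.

V = 1.000 V × 10^(-6.4/20).
= 1.000 × 0.4786 = 0.479 V.

0.479 V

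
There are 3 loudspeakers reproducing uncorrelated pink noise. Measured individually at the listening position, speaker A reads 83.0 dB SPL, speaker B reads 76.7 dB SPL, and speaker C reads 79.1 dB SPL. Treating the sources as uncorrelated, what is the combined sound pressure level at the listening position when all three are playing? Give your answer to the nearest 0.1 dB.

Incoherent sources sum as intensities:
L_total = 10·log₁₀(10^(83.0/10) + 10^(76.7/10) + 10^(79.1/10)) = 10·log₁₀(327600000) = 85.2 dB SPL.

85.2 dB SPL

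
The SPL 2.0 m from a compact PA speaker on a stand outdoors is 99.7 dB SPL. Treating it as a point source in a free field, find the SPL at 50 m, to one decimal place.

For a point source in a free field, ΔL = −20·log₁₀(d₂/d₁).
ΔL = −20·log₁₀(50/2.0) = -27.96 dB, so L₂ = 99.7 + (-27.96) = 71.7 dB SPL.

71.7 dB SPL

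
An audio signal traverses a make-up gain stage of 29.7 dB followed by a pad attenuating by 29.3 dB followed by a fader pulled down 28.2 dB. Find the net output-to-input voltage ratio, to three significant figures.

Net gain = 29.7 + (−29.3) + (−28.2) = -27.8 dB.
Voltage ratio = 10^(-27.8/20) = 0.0407.

0.0407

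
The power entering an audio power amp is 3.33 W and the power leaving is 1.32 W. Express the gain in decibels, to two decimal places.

Power is a power quantity, so gain = 10·log₁₀(P_out/P_in).
10·log₁₀(1.32/3.33) = 10·log₁₀(0.3964) = -4.02 dB.

-4.02 dB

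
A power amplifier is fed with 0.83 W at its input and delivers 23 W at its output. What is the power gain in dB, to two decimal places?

For a power ratio, dB = 10·log₁₀(P₂/P₁).
10·log₁₀(23/0.83) = 10·log₁₀(27.71) = 14.43 dB.

14.43 dB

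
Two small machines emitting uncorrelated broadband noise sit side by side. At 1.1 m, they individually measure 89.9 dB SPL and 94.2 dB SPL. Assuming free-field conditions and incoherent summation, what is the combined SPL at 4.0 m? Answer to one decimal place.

84.4 dB SPL

Combined at 1.1 m: 10·log₁₀(10^(89.9/10)+10^(94.2/10)) = 95.57 dB SPL.
Then apply −20·log₁₀(4.0/1.1) = -11.21 dB → 84.4 dB SPL.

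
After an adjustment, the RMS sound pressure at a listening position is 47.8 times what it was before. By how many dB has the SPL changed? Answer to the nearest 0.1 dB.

SPL change from a pressure ratio uses the 20·log₁₀ form:
20·log₁₀(47.8) = 33.6 dB.

33.6 dB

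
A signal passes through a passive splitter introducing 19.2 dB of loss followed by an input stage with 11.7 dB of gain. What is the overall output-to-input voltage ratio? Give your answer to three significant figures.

Net gain = (−19.2) + 11.7 = -7.5 dB.
Voltage ratio = 10^(-7.5/20) = 0.422.

0.422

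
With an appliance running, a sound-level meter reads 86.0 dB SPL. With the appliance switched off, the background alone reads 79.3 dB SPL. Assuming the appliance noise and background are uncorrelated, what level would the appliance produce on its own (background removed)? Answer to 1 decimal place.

85.0 dB SPL

Background correction is a power subtraction:
L_src = 10·log₁₀(10^(86.0/10) − 10^(79.3/10)) = 10·log₁₀(313000000) = 85.0 dB SPL.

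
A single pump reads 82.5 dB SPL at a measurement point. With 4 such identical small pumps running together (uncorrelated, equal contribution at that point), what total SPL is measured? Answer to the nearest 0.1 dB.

4 equal incoherent sources raise the level by 10·log₁₀(4) = 6.02 dB.
L_total = 82.5 + 6.02 = 88.5 dB SPL.

88.5 dB SPL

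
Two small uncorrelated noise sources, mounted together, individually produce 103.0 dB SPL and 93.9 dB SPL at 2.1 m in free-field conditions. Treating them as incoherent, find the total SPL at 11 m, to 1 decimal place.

Combined at 2.1 m: 10·log₁₀(10^(103.0/10)+10^(93.9/10)) = 103.50 dB SPL.
Then apply −20·log₁₀(11/2.1) = -14.38 dB → 89.1 dB SPL.

89.1 dB SPL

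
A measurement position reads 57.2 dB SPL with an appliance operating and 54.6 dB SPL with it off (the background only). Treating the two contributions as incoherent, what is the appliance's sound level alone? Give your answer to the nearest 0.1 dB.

53.7 dB SPL

Subtract intensities: L_src = 10·log₁₀(10^(L_total/10) − 10^(L_bg/10)).
L_src = 10·log₁₀(10^(57.2/10) − 10^(54.6/10)) = 10·log₁₀(236400) = 53.7 dB SPL.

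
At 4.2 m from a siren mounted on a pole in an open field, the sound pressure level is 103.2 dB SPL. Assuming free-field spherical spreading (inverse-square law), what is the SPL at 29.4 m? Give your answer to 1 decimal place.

Free-field point source: level drops by 20·log₁₀ of the distance ratio.
ΔL = −20·log₁₀(29.4/4.2) = -16.90 dB, so L₂ = 103.2 + (-16.90) = 86.3 dB SPL.

86.3 dB SPL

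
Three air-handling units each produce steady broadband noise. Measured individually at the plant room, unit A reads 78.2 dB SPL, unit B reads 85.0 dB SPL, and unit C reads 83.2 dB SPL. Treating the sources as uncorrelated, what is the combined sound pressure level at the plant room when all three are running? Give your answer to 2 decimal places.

Uncorrelated sources add in intensity (power), not in dB.
L_total = 10·log₁₀(10^(78.2/10) + 10^(85.0/10) + 10^(83.2/10)) = 10·log₁₀(591200000) = 87.72 dB SPL.

87.72 dB SPL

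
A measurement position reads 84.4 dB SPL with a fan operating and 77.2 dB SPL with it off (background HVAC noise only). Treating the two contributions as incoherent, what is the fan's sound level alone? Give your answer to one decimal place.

Subtract intensities: L_src = 10·log₁₀(10^(L_total/10) − 10^(L_bg/10)).
L_src = 10·log₁₀(10^(84.4/10) − 10^(77.2/10)) = 10·log₁₀(222900000) = 83.5 dB SPL.

83.5 dB SPL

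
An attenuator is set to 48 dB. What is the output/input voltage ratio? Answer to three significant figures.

Voltage ratio = 10^(dB/20).
10^(-48/20) = 10^(-2.400) = 0.00398.

0.00398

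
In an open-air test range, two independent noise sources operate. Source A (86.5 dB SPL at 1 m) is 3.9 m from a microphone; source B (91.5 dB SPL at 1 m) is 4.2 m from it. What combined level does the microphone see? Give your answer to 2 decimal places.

80.39 dB SPL

At the listener: L_A = 86.5 − 20·log₁₀(3.9) = 74.679 dB; L_B = 91.5 − 20·log₁₀(4.2) = 79.035 dB.
Combined: 10·log₁₀(10^(74.679/10)+10^(79.035/10)) = 80.39 dB SPL.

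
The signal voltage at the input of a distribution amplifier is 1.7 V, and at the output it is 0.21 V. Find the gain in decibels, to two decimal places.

Voltage is an amplitude quantity, so gain = 20·log₁₀(V_out/V_in).
20·log₁₀(0.21/1.7) = 20·log₁₀(0.1235) = -18.16 dB.

-18.16 dB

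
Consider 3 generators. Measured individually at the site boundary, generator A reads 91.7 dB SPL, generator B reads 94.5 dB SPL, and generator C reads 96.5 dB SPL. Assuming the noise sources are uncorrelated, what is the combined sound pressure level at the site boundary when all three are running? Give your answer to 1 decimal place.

99.4 dB SPL

Uncorrelated sources add in intensity (power), not in dB.
L_total = 10·log₁₀(10^(91.7/10) + 10^(94.5/10) + 10^(96.5/10)) = 10·log₁₀(8764000000) = 99.4 dB SPL.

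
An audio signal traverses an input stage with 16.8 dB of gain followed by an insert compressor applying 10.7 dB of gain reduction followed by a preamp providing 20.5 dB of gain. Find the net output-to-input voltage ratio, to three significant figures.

21.4

Net gain = 16.8 + (−10.7) + 20.5 = 26.6 dB.
Voltage ratio = 10^(26.6/20) = 21.4.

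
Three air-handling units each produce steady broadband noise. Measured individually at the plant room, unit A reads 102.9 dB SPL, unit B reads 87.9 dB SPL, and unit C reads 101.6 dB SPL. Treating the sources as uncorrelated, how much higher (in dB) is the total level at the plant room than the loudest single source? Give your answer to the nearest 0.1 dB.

2.5 dB

Add the sources as powers (linear), then convert back to dB:
L_total = 10·log₁₀(10^(102.9/10) + 10^(87.9/10) + 10^(101.6/10)) = 105.39 dB SPL.
Excess over the loudest (102.9 dB): 105.39 − 102.9 = 2.5 dB.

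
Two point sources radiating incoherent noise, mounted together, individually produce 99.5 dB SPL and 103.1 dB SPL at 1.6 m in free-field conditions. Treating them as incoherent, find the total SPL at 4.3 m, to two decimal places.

Combined at 1.6 m: 10·log₁₀(10^(99.5/10)+10^(103.1/10)) = 104.673 dB SPL.
Then apply −20·log₁₀(4.3/1.6) = -8.587 dB → 96.09 dB SPL.

96.09 dB SPL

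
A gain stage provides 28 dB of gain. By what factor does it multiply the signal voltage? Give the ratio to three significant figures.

Voltage ratio = 10^(dB/20).
10^(28/20) = 10^(1.400) = 25.1.

25.1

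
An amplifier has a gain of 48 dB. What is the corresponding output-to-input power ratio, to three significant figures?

63100

Power ratio = 10^(dB/10).
10^(48/10) = 10^(4.800) = 63100.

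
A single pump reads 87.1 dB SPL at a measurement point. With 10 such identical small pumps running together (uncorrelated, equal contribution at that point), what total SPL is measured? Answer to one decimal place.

10 equal incoherent sources raise the level by 10·log₁₀(10) = 10.00 dB.
L_total = 87.1 + 10.00 = 97.1 dB SPL.

97.1 dB SPL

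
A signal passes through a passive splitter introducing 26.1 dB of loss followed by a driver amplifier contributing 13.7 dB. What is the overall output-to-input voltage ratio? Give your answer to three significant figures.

Net gain = (−26.1) + 13.7 = -12.4 dB.
Voltage ratio = 10^(-12.4/20) = 0.240.

0.240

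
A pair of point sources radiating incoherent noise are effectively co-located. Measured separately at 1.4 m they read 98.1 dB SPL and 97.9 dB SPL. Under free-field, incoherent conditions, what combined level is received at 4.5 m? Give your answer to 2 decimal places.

90.87 dB SPL

Combined at 1.4 m: 10·log₁₀(10^(98.1/10)+10^(97.9/10)) = 101.011 dB SPL.
Then apply −20·log₁₀(4.5/1.4) = -10.142 dB → 90.87 dB SPL.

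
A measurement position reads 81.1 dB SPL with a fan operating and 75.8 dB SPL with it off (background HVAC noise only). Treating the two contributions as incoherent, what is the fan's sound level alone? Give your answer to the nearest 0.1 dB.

79.6 dB SPL

Remove the background by subtracting linear intensities:
L_src = 10·log₁₀(10^(81.1/10) − 10^(75.8/10)) = 10·log₁₀(90810000) = 79.6 dB SPL.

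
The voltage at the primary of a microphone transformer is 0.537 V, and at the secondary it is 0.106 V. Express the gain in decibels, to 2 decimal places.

-14.09 dB

For a voltage ratio, dB = 20·log₁₀(V₂/V₁).
20·log₁₀(0.106/0.537) = 20·log₁₀(0.1974) = -14.09 dB.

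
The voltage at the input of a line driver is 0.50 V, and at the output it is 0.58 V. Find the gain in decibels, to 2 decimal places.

1.29 dB

Voltage is an amplitude quantity, so gain = 20·log₁₀(V_out/V_in).
20·log₁₀(0.58/0.50) = 20·log₁₀(1.160) = 1.29 dB.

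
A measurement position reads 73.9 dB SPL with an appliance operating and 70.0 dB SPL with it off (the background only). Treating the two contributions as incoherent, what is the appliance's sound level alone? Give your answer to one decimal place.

Background correction is a power subtraction:
L_src = 10·log₁₀(10^(73.9/10) − 10^(70.0/10)) = 10·log₁₀(14550000) = 71.6 dB SPL.

71.6 dB SPL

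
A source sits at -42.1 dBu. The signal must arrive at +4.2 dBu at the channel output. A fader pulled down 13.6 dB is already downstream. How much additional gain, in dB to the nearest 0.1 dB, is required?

59.9 dB

The required make-up gain is the shortfall in the dB sum.
G = +4.2 − (-42.1) + 13.6 = 59.9 dB.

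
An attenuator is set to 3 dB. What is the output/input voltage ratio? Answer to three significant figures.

Voltage ratio = 10^(dB/20).
10^(-3/20) = 10^(-0.1500) = 0.708.

0.708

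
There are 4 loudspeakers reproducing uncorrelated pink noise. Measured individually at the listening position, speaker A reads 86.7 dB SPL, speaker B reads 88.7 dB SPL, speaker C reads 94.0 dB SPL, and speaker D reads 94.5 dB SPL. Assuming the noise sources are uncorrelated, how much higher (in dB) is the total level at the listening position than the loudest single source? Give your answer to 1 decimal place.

Uncorrelated sources add in intensity (power), not in dB.
L_total = 10·log₁₀(10^(86.7/10) + 10^(88.7/10) + 10^(94.0/10) + 10^(94.5/10)) = 98.16 dB SPL.
Excess over the loudest (94.5 dB): 98.16 − 94.5 = 3.7 dB.

3.7 dB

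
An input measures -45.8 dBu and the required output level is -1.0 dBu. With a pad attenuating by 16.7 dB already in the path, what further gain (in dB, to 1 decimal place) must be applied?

The required make-up gain is the shortfall in the dB sum.
G = -1.0 − (-45.8) + 16.7 = 61.5 dB.

61.5 dB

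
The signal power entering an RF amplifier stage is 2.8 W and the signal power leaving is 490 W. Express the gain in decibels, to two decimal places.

22.43 dB

Power ratio → dB uses the 10·log₁₀ form:
10·log₁₀(490/2.8) = 10·log₁₀(175.0) = 22.43 dB.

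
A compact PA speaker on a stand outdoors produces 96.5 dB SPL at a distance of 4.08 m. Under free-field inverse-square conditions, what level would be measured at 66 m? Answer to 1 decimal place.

72.3 dB SPL

Free-field point source: level drops by 20·log₁₀ of the distance ratio.
ΔL = −20·log₁₀(66/4.08) = -24.18 dB, so L₂ = 96.5 + (-24.18) = 72.3 dB SPL.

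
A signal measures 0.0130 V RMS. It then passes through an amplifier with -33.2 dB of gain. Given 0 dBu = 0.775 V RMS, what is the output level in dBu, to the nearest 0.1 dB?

-68.7 dBu

Input level: 20·log₁₀(0.0130/0.775) = -35.51 dBu.
Output: -35.51 − 33.2 = -68.7 dBu.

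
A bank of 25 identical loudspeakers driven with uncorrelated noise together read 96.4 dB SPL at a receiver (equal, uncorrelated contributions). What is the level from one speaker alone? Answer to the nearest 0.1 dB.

82.4 dB SPL

25 equal incoherent sources add 10·log₁₀(25) = 13.98 dB over one source.
L_one = 96.4 − 13.98 = 82.4 dB SPL.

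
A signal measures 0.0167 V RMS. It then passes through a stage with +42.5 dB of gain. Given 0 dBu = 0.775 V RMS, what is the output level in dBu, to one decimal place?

Input level: 20·log₁₀(0.0167/0.775) = -33.33 dBu.
Output: -33.33 + 42.5 = +9.2 dBu.

+9.2 dBu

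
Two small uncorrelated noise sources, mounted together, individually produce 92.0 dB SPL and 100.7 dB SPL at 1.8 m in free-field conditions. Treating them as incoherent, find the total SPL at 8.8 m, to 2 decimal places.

Combined at 1.8 m: 10·log₁₀(10^(92.0/10)+10^(100.7/10)) = 101.250 dB SPL.
Then apply −20·log₁₀(8.8/1.8) = -13.784 dB → 87.47 dB SPL.

87.47 dB SPL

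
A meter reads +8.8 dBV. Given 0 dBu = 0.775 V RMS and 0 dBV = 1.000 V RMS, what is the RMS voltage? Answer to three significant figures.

2.75 V

V = 1.000 V × 10^(+8.8/20).
= 1.000 × 2.754 = 2.75 V.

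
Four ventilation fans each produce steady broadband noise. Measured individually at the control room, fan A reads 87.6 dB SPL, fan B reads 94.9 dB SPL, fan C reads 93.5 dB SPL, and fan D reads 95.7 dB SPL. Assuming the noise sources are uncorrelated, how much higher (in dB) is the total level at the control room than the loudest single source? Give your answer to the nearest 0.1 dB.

Uncorrelated sources add in intensity (power), not in dB.
L_total = 10·log₁₀(10^(87.6/10) + 10^(94.9/10) + 10^(93.5/10) + 10^(95.7/10)) = 99.83 dB SPL.
Excess over the loudest (95.7 dB): 99.83 − 95.7 = 4.1 dB.

4.1 dB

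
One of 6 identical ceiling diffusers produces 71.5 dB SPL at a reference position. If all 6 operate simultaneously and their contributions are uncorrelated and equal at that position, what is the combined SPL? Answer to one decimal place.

79.3 dB SPL

6 equal incoherent sources raise the level by 10·log₁₀(6) = 7.78 dB.
L_total = 71.5 + 7.78 = 79.3 dB SPL.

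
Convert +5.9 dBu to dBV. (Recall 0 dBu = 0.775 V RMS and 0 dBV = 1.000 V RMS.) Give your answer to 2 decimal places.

+3.69 dBV

The offset between the scales is 20·log₁₀(0.775/1.000) = −2.214 dB.
So dBV = +5.9 − 2.214 = +3.69 dBV.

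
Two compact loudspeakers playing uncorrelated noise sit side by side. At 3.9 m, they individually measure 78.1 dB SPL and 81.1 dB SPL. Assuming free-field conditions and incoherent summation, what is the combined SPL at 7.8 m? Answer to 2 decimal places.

Combined at 3.9 m: 10·log₁₀(10^(78.1/10)+10^(81.1/10)) = 82.864 dB SPL.
Then apply −20·log₁₀(7.8/3.9) = -6.021 dB → 76.84 dB SPL.

76.84 dB SPL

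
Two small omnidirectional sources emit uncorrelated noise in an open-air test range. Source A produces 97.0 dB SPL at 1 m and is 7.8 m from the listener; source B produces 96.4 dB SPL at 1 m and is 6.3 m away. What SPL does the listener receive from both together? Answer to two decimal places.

82.84 dB SPL

At the listener: L_A = 97.0 − 20·log₁₀(7.8) = 79.158 dB; L_B = 96.4 − 20·log₁₀(6.3) = 80.413 dB.
Combined: 10·log₁₀(10^(79.158/10)+10^(80.413/10)) = 82.84 dB SPL.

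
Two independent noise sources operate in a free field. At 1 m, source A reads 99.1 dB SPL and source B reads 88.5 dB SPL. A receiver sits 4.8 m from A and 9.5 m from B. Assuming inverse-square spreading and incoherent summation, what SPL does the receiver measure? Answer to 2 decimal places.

At the listener: L_A = 99.1 − 20·log₁₀(4.8) = 85.475 dB; L_B = 88.5 − 20·log₁₀(9.5) = 68.946 dB.
Combined: 10·log₁₀(10^(85.475/10)+10^(68.946/10)) = 85.57 dB SPL.

85.57 dB SPL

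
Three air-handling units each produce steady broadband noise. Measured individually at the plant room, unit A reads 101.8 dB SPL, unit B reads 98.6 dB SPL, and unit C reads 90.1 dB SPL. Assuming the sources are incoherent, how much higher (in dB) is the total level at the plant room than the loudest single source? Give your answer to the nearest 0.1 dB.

1.9 dB

Add the sources as powers (linear), then convert back to dB:
L_total = 10·log₁₀(10^(101.8/10) + 10^(98.6/10) + 10^(90.1/10)) = 103.69 dB SPL.
Excess over the loudest (101.8 dB): 103.69 − 101.8 = 1.9 dB.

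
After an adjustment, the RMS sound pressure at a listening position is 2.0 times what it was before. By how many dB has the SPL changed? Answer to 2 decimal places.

Sound pressure is an amplitude quantity: ΔL = 20·log₁₀(p₂/p₁).
20·log₁₀(2.0) = 6.02 dB.

6.02 dB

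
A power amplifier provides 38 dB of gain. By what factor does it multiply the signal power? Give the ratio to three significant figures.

Power ratio = 10^(dB/10).
10^(38/10) = 10^(3.800) = 6310.

6310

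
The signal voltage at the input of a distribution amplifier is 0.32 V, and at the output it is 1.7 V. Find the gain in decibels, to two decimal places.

14.51 dB

Voltage is an amplitude quantity, so gain = 20·log₁₀(V_out/V_in).
20·log₁₀(1.7/0.32) = 20·log₁₀(5.312) = 14.51 dB.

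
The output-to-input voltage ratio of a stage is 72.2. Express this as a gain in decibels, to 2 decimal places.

For a voltage ratio, dB = 20·log₁₀(V₂/V₁).
20·log₁₀(72.2) = 37.17 dB.

37.17 dB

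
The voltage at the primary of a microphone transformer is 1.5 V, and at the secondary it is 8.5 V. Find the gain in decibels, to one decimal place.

15.1 dB

Voltage ratio → dB uses the 20·log₁₀ form:
20·log₁₀(8.5/1.5) = 20·log₁₀(5.667) = 15.1 dB.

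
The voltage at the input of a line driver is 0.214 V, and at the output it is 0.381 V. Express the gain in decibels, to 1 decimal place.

5.0 dB

Voltage is an amplitude quantity, so gain = 20·log₁₀(V_out/V_in).
20·log₁₀(0.381/0.214) = 20·log₁₀(1.780) = 5.0 dB.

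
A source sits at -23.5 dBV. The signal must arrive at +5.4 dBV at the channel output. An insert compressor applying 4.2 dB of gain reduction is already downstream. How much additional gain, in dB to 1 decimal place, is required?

33.1 dB

The required make-up gain is the shortfall in the dB sum.
G = +5.4 − (-23.5) + 4.2 = 33.1 dB.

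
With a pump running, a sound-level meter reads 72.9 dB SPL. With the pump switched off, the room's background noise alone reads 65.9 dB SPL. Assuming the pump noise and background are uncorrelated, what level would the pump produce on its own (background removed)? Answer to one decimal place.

Background correction is a power subtraction:
L_src = 10·log₁₀(10^(72.9/10) − 10^(65.9/10)) = 10·log₁₀(15610000) = 71.9 dB SPL.

71.9 dB SPL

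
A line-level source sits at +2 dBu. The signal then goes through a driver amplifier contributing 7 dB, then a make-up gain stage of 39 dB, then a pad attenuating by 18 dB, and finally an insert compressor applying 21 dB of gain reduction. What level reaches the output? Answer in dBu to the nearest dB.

In dB, series stages simply add:
+2 + 7 + 39 − 18 − 21 = +9 dBu.

+9 dBu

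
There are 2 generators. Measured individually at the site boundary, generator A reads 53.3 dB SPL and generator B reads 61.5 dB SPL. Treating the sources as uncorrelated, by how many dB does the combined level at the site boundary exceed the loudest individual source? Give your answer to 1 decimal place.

Uncorrelated sources add in intensity (power), not in dB.
L_total = 10·log₁₀(10^(53.3/10) + 10^(61.5/10)) = 62.11 dB SPL.
Excess over the loudest (61.5 dB): 62.11 − 61.5 = 0.6 dB.

0.6 dB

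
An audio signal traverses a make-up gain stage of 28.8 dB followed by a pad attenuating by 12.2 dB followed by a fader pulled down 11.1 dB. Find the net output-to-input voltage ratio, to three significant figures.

Net gain = 28.8 + (−12.2) + (−11.1) = 5.5 dB.
Voltage ratio = 10^(5.5/20) = 1.88.

1.88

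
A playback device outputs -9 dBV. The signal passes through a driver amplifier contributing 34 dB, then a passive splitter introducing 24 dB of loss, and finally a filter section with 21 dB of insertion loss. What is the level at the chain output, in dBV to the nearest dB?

Cascaded gains and losses add directly in dB.
-9 + 34 − 24 − 21 = -20 dBV.

-20 dBV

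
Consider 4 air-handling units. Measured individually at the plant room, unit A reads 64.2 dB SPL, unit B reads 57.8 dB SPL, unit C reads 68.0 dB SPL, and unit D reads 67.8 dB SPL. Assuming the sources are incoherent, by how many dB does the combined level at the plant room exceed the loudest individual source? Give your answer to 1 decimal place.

Uncorrelated sources add in intensity (power), not in dB.
L_total = 10·log₁₀(10^(64.2/10) + 10^(57.8/10) + 10^(68.0/10) + 10^(67.8/10)) = 71.92 dB SPL.
Excess over the loudest (68.0 dB): 71.92 − 68.0 = 3.9 dB.

3.9 dB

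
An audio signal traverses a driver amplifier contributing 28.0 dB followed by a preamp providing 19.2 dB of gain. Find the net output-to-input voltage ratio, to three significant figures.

Net gain = 28.0 + 19.2 = 47.2 dB.
Voltage ratio = 10^(47.2/20) = 229.

229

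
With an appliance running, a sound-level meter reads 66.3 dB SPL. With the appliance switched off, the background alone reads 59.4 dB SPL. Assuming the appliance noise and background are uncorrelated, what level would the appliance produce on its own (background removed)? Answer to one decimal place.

Remove the background by subtracting linear intensities:
L_src = 10·log₁₀(10^(66.3/10) − 10^(59.4/10)) = 10·log₁₀(3395000) = 65.3 dB SPL.

65.3 dB SPL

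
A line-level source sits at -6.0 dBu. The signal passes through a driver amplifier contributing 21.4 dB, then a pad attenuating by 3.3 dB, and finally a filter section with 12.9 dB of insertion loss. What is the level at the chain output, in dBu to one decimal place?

Cascaded gains and losses add directly in dB.
-6.0 + 21.4 − 3.3 − 12.9 = -0.8 dBu.

-0.8 dBu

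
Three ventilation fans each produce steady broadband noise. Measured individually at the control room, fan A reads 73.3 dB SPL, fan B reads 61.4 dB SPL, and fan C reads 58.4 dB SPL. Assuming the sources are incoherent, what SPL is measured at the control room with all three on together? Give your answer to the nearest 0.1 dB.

73.7 dB SPL

Incoherent sources sum as intensities:
L_total = 10·log₁₀(10^(73.3/10) + 10^(61.4/10) + 10^(58.4/10)) = 10·log₁₀(23450000) = 73.7 dB SPL.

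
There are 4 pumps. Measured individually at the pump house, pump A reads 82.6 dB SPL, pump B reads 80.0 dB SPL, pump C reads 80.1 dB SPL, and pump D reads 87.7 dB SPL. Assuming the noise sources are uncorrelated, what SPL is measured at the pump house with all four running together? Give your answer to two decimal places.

89.88 dB SPL

Add the sources as powers (linear), then convert back to dB:
L_total = 10·log₁₀(10^(82.6/10) + 10^(80.0/10) + 10^(80.1/10) + 10^(87.7/10)) = 10·log₁₀(973100000) = 89.88 dB SPL.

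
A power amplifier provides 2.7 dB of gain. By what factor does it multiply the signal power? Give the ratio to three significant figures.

1.86

Power ratio = 10^(dB/10).
10^(2.7/10) = 10^(0.2700) = 1.86.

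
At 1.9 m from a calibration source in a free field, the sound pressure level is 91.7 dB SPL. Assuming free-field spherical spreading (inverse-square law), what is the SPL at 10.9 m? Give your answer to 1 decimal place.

Inverse-square spreading gives ΔL = −20·log₁₀(d₂/d₁).
ΔL = −20·log₁₀(10.9/1.9) = -15.17 dB, so L₂ = 91.7 + (-15.17) = 76.5 dB SPL.

76.5 dB SPL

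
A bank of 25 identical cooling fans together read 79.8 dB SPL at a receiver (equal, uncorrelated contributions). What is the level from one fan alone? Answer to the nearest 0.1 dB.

25 equal incoherent sources add 10·log₁₀(25) = 13.98 dB over one source.
L_one = 79.8 − 13.98 = 65.8 dB SPL.

65.8 dB SPL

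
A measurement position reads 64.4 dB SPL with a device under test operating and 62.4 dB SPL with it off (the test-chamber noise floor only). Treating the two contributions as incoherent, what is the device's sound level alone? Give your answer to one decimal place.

Remove the background by subtracting linear intensities:
L_src = 10·log₁₀(10^(64.4/10) − 10^(62.4/10)) = 10·log₁₀(1016000) = 60.1 dB SPL.

60.1 dB SPL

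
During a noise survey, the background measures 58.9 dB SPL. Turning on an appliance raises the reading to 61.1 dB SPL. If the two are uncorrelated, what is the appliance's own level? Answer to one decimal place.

57.1 dB SPL

Remove the background by subtracting linear intensities:
L_src = 10·log₁₀(10^(61.1/10) − 10^(58.9/10)) = 10·log₁₀(512000) = 57.1 dB SPL.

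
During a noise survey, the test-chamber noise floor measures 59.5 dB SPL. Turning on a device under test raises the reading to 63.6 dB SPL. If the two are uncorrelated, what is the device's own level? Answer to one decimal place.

61.5 dB SPL

Background correction is a power subtraction:
L_src = 10·log₁₀(10^(63.6/10) − 10^(59.5/10)) = 10·log₁₀(1400000) = 61.5 dB SPL.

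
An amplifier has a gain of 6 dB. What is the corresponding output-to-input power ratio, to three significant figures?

3.98

Power ratio = 10^(dB/10).
10^(6/10) = 10^(0.6000) = 3.98.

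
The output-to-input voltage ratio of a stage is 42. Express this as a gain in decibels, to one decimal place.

For a voltage ratio, dB = 20·log₁₀(V₂/V₁).
20·log₁₀(42) = 32.5 dB.

32.5 dB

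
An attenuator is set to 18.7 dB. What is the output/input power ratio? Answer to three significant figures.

Power ratio = 10^(dB/10).
10^(-18.7/10) = 10^(-1.870) = 0.0135.

0.0135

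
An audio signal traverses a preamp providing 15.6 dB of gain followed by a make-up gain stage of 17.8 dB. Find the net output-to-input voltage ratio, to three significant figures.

46.8

Net gain = 15.6 + 17.8 = 33.4 dB.
Voltage ratio = 10^(33.4/20) = 46.8.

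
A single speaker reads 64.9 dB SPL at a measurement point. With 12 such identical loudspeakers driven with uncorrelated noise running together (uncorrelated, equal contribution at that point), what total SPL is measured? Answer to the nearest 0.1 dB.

75.7 dB SPL

12 equal incoherent sources raise the level by 10·log₁₀(12) = 10.79 dB.
L_total = 64.9 + 10.79 = 75.7 dB SPL.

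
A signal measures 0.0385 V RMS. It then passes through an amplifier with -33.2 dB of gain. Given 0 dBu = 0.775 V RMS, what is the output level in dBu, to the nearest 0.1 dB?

Input level: 20·log₁₀(0.0385/0.775) = -26.08 dBu.
Output: -26.08 − 33.2 = -59.3 dBu.

-59.3 dBu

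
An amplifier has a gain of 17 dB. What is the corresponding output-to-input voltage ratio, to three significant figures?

Voltage ratio = 10^(dB/20).
10^(17/20) = 10^(0.8500) = 7.08.

7.08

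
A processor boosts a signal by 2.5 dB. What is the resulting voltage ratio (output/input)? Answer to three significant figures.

Voltage ratio = 10^(dB/20).
10^(2.5/20) = 10^(0.1250) = 1.33.

1.33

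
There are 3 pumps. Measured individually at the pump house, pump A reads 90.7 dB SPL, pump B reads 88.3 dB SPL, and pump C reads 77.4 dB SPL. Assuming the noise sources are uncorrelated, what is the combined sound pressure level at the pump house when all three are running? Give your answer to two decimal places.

92.80 dB SPL

Incoherent sources sum as intensities:
L_total = 10·log₁₀(10^(90.7/10) + 10^(88.3/10) + 10^(77.4/10)) = 10·log₁₀(1906000000) = 92.80 dB SPL.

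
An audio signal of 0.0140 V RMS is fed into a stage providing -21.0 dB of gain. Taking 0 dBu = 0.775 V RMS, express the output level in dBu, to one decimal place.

-55.9 dBu

Input level: 20·log₁₀(0.0140/0.775) = -34.86 dBu.
Output: -34.86 − 21.0 = -55.9 dBu.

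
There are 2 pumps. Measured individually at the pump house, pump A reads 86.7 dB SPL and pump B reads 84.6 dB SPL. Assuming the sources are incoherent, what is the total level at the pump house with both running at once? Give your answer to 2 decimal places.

88.79 dB SPL

Incoherent sources sum as intensities:
L_total = 10·log₁₀(10^(86.7/10) + 10^(84.6/10)) = 10·log₁₀(756100000) = 88.79 dB SPL.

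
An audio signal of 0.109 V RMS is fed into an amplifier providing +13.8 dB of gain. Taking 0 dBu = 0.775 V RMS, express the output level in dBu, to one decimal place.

Input level: 20·log₁₀(0.109/0.775) = -17.04 dBu.
Output: -17.04 + 13.8 = -3.2 dBu.

-3.2 dBu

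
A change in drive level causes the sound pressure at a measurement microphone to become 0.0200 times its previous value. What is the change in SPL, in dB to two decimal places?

SPL change from a pressure ratio uses the 20·log₁₀ form:
20·log₁₀(0.0200) = -33.98 dB.

-33.98 dB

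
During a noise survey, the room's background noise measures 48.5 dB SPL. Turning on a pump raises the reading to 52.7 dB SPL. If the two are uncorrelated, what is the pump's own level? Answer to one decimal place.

50.6 dB SPL

Subtract intensities: L_src = 10·log₁₀(10^(L_total/10) − 10^(L_bg/10)).
L_src = 10·log₁₀(10^(52.7/10) − 10^(48.5/10)) = 10·log₁₀(115400) = 50.6 dB SPL.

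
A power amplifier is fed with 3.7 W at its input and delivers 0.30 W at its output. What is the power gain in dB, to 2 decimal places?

-10.91 dB

Power ratio → dB uses the 10·log₁₀ form:
10·log₁₀(0.30/3.7) = 10·log₁₀(0.08108) = -10.91 dB.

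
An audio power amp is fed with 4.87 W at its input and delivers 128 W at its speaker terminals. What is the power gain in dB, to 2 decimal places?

14.20 dB

Power ratio → dB uses the 10·log₁₀ form:
10·log₁₀(128/4.87) = 10·log₁₀(26.28) = 14.20 dB.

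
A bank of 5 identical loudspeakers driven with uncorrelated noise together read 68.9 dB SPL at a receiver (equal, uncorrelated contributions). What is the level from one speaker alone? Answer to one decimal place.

61.9 dB SPL

5 equal incoherent sources add 10·log₁₀(5) = 6.99 dB over one source.
L_one = 68.9 − 6.99 = 61.9 dB SPL.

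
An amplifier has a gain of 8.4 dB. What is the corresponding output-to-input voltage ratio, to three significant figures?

2.63

Voltage ratio = 10^(dB/20).
10^(8.4/20) = 10^(0.4200) = 2.63.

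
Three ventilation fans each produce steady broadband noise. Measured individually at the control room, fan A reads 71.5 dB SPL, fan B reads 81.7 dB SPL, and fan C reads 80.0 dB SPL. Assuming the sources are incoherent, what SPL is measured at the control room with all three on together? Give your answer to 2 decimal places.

84.18 dB SPL

Uncorrelated sources add in intensity (power), not in dB.
L_total = 10·log₁₀(10^(71.5/10) + 10^(81.7/10) + 10^(80.0/10)) = 10·log₁₀(262000000) = 84.18 dB SPL.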